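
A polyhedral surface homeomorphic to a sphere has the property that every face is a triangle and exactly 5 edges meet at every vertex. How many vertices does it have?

Each face has 3 edges and each edge borders two faces, so 2E = 3F.
Each vertex has degree 5, so 5V = 2E and hence V = 3F/5.
Euler: V − E + F = 2 ⇒ (3F/5) − (3F/2) + F = 2.
Multiply by 10: (6 − 15 + 10)F = 20, i.e. 1F = 20.
So F = 20, E = 3·20/2 = 30, V = 3·20/5 = 12.

12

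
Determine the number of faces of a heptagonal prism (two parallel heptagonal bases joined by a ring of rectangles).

A prism on an n-gon has two n-gon bases and n rectangular sides: V = 2·7 = 14, E = 3·7 = 21, F = 7 + 2 = 9.
Check: V − E + F = 14 − 21 + 9 = 2.

9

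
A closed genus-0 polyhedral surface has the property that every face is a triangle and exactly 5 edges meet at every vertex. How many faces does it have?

20

Each face has 3 edges and each edge borders two faces, so 2E = 3F.
Each vertex has degree 5, so 5V = 2E and hence V = 3F/5.
Euler: V − E + F = 2 ⇒ (3F/5) − (3F/2) + F = 2.
Multiply by 10: (6 − 15 + 10)F = 20, i.e. 1F = 20.
So F = 20, E = 3·20/2 = 30, V = 3·20/5 = 12.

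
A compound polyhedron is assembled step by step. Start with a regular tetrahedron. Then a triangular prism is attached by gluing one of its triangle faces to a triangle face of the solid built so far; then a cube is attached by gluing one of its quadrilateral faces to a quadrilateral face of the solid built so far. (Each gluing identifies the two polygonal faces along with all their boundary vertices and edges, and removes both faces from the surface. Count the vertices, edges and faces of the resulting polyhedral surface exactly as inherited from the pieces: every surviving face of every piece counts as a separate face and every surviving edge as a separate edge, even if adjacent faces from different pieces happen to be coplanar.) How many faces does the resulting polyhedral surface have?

11

A regular tetrahedron: V=4, E=6, F=4.
Attach a triangular prism (V=6, E=9, F=5) along a 3-gon: merge 3 vertices and 3 edges, delete both glued faces → V=7, E=12, F=7.
Attach a cube (V=8, E=12, F=6) along a 4-gon: merge 4 vertices and 4 edges, delete both glued faces → V=11, E=20, F=11.
Check: V − E + F = 11 − 20 + 11 = 2.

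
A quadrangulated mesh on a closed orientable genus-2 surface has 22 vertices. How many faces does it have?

24

χ = 2 − 2·2 = -2, and every face is a square so 4F = 2E.
V − E + F = -2 with E = 4F/2 gives 22 − (4/2 − 1)·F = -2, so F = 24 and E = 48.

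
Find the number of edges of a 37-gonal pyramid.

A pyramid on an n-gon base has one n-gon and n triangles: V = 37 + 1 = 38, E = 2·37 = 74, F = 37 + 1 = 38.

74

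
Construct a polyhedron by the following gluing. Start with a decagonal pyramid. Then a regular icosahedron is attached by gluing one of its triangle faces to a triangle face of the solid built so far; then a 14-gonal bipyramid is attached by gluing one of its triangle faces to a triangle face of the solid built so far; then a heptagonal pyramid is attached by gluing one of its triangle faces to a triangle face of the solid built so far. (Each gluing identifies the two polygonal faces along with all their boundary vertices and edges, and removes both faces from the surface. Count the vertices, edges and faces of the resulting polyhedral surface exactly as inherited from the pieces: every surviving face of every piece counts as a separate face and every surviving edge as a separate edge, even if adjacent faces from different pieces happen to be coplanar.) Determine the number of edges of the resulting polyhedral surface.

97

A decagonal pyramid: V=11, E=20, F=11.
Attach a regular icosahedron (V=12, E=30, F=20) along a 3-gon: merge 3 vertices and 3 edges, delete both glued faces → V=20, E=47, F=29.
Attach a 14-gonal bipyramid (V=16, E=42, F=28) along a 3-gon: merge 3 vertices and 3 edges, delete both glued faces → V=33, E=86, F=55.
Attach a heptagonal pyramid (V=8, E=14, F=8) along a 3-gon: merge 3 vertices and 3 edges, delete both glued faces → V=38, E=97, F=61.
Check: V − E + F = 38 − 97 + 61 = 2.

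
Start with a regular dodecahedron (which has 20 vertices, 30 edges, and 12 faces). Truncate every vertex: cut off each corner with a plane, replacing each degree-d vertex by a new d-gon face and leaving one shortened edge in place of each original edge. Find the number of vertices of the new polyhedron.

Truncation replaces each original edge-end by a new vertex, so V′ = 2E = 60.
Each original edge survives, and each old vertex of degree d contributes d new edges; summing degrees gives Σd = 2E, so E′ = E + 2E = 3E = 90.
Each original face survives and each original vertex becomes one new face: F′ = F + V = 32.

60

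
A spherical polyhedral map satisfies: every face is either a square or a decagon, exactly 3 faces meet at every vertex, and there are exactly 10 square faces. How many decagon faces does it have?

Let x be the number of decagons; then F = 10 + x.
Edge–face incidences: 2E = 4·10 + 10·x = 40 + 10x.
Every vertex has degree 3, so 3V = 2E.
Euler: V − E + F = 2 ⇒ (2E)/3 − E + (10 + x) = 2.
Multiply by 6: 2·(2E) − 3·(2E) + 6·(10 + x) = 12, i.e. 60 + 6x − (40 + 10x) = 12.
Collecting terms: −4x + 20 = 12, so −4x = −8, so x = 2.
Then 2E = 40 + 10·2 = 60, so E = 30, V = 2E/3 = 20, F = 10 + 2 = 12.

2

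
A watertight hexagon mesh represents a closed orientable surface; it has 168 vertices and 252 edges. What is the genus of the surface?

Every face is a hexagon and each edge borders two faces, so 6F = 2·252, giving F = 84.
χ = V − E + F = 168 − 252 + 84 = 0.
For a closed orientable surface χ = 2 − 2g, so g = (2 − (0))/2 = 1.

1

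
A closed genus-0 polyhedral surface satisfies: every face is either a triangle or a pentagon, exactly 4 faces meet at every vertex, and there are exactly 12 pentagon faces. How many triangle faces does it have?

Let x be the number of triangles; then F = 12 + x.
Edge–face incidences: 2E = 5·12 + 3·x = 60 + 3x.
Every vertex has degree 4, so 4V = 2E.
Euler: V − E + F = 2 ⇒ (2E)/4 − E + (12 + x) = 2.
Multiply by 8: 2·(2E) − 4·(2E) + 8·(12 + x) = 16, i.e. 96 + 8x − 2·(60 + 3x) = 16.
Collecting terms: 2x − 24 = 16, so 2x = 40, so x = 20.
Then 2E = 60 + 3·20 = 120, so E = 60, V = 2E/4 = 30, F = 12 + 20 = 32.

20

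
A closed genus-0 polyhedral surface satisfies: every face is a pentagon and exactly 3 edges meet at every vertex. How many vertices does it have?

Each face has 5 edges and each edge borders two faces, so 2E = 5F.
Each vertex has degree 3, so 3V = 2E and hence V = 5F/3.
Euler: V − E + F = 2 ⇒ (5F/3) − (5F/2) + F = 2.
Multiply by 6: (10 − 15 + 6)F = 12, i.e. 1F = 12.
So F = 12, E = 5·12/2 = 30, V = 5·12/3 = 20.

20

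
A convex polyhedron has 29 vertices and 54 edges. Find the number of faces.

Here V − E + F = 2.
F = 2 − V + E = 2 − 29 + 54 = 27.

27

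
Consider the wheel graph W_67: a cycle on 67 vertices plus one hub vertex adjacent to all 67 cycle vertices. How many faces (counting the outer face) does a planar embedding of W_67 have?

W_67 has V = 67 + 1 = 68 vertices and E = 2·67 = 134 edges.
By Euler's formula F = 2 − V + E = 2 − 68 + 134 = 68.

68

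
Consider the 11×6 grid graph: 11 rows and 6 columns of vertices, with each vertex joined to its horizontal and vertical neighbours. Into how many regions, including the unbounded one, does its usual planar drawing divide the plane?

The grid has V = 11·6 = 66 vertices and E = 11·5 + 6·10 = 115 edges.
F = 2 − V + E = 2 − 66 + 115 = 51.

51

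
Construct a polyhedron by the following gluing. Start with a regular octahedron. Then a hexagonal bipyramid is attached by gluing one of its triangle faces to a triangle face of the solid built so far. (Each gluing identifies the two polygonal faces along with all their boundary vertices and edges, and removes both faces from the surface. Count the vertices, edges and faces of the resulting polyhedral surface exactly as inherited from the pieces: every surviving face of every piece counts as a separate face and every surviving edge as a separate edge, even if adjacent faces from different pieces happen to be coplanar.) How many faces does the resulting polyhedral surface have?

A regular octahedron: V=6, E=12, F=8.
Attach a hexagonal bipyramid (V=8, E=18, F=12) along a 3-gon: merge 3 vertices and 3 edges, delete both glued faces → V=11, E=27, F=18.
Check: V − E + F = 11 − 27 + 18 = 2.

18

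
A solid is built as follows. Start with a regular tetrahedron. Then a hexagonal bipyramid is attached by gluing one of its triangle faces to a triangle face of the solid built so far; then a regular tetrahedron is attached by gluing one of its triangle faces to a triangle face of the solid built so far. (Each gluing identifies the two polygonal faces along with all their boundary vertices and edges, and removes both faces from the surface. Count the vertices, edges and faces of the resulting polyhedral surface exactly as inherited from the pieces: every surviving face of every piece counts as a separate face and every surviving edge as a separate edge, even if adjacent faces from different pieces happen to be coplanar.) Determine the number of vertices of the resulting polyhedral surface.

A regular tetrahedron: V=4, E=6, F=4.
Attach a hexagonal bipyramid (V=8, E=18, F=12) along a 3-gon: merge 3 vertices and 3 edges, delete both glued faces → V=9, E=21, F=14.
Attach a regular tetrahedron (V=4, E=6, F=4) along a 3-gon: merge 3 vertices and 3 edges, delete both glued faces → V=10, E=24, F=16.
Check: V − E + F = 10 − 24 + 16 = 2.

10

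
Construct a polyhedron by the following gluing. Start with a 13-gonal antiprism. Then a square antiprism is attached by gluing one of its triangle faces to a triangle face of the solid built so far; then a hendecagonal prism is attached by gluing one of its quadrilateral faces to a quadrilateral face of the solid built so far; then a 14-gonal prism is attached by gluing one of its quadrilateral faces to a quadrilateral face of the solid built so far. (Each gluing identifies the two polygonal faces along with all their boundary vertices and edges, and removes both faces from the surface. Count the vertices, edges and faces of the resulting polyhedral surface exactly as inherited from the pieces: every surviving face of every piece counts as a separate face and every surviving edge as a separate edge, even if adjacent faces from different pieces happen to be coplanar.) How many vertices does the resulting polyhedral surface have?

73

A 13-gonal antiprism: V=26, E=52, F=28.
Attach a square antiprism (V=8, E=16, F=10) along a 3-gon: merge 3 vertices and 3 edges, delete both glued faces → V=31, E=65, F=36.
Attach a hendecagonal prism (V=22, E=33, F=13) along a 4-gon: merge 4 vertices and 4 edges, delete both glued faces → V=49, E=94, F=47.
Attach a 14-gonal prism (V=28, E=42, F=16) along a 4-gon: merge 4 vertices and 4 edges, delete both glued faces → V=73, E=132, F=61.
Check: V − E + F = 73 − 132 + 61 = 2.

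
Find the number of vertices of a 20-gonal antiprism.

40

An antiprism on an n-gon has two n-gon caps and 2n triangles: V = 2·20 = 40, E = 4·20 = 80, F = 2·20 + 2 = 42.
Check: V − E + F = 40 − 80 + 42 = 2.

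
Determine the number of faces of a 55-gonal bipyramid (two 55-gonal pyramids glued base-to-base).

A bipyramid over an n-gon has 2n triangular faces and n + 2 vertices: V = 55 + 2 = 57, E = 3·55 = 165, F = 2·55 = 110.

110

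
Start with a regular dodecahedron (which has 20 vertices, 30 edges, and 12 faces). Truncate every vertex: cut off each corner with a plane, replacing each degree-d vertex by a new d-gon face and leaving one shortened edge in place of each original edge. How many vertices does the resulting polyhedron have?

60

Truncation replaces each original edge-end by a new vertex, so V′ = 2E = 60.
Each original edge survives, and each old vertex of degree d contributes d new edges; summing degrees gives Σd = 2E, so E′ = E + 2E = 3E = 90.
Each original face survives and each original vertex becomes one new face: F′ = F + V = 32.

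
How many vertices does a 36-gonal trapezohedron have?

The n-trapezohedron (dual of the n-antiprism) has V = 2·36 + 2 = 74, E = 4·36 = 144, F = 2·36 = 72.
Check: V − E + F = 74 − 144 + 72 = 2.

74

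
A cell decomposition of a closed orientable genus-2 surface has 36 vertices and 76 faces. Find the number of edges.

114

For a closed orientable surface of genus 2, χ = 2 − 2·2 = -2.
E = V + F − (-2) = 36 + 76 − (-2) = 114.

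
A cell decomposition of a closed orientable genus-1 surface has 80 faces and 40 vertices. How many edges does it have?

120

For a closed orientable surface of genus 1, χ = 2 − 2·1 = 0.
E = V + F − (0) = 40 + 80 − (0) = 120.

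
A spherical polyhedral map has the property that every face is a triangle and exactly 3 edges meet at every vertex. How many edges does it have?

6

Each face has 3 edges and each edge borders two faces, so 2E = 3F.
Each vertex has degree 3, so 3V = 2E and hence V = 3F/3.
Euler: V − E + F = 2 ⇒ (3F/3) − (3F/2) + F = 2.
Multiply by 6: (6 − 9 + 6)F = 12, i.e. 3F = 12.
So F = 4, E = 3·4/2 = 6, V = 3·4/3 = 4.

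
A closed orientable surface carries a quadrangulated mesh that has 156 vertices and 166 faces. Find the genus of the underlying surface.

6

Every face is a square, so 2E = 4·166 = 664, giving E = 332.
χ = V − E + F = 156 − 332 + 166 = -10.
For a closed orientable surface χ = 2 − 2g, so g = (2 − (-10))/2 = 6.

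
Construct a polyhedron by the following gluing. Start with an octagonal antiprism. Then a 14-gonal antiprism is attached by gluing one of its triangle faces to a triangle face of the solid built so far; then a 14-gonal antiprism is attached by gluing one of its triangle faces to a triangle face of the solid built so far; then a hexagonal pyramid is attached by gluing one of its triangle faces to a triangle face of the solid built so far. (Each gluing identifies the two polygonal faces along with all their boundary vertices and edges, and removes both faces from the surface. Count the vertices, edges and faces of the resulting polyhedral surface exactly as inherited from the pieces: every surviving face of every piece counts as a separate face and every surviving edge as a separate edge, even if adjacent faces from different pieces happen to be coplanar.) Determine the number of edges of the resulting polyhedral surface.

An octagonal antiprism: V=16, E=32, F=18.
Attach a 14-gonal antiprism (V=28, E=56, F=30) along a 3-gon: merge 3 vertices and 3 edges, delete both glued faces → V=41, E=85, F=46.
Attach a 14-gonal antiprism (V=28, E=56, F=30) along a 3-gon: merge 3 vertices and 3 edges, delete both glued faces → V=66, E=138, F=74.
Attach a hexagonal pyramid (V=7, E=12, F=7) along a 3-gon: merge 3 vertices and 3 edges, delete both glued faces → V=70, E=147, F=79.
Check: V − E + F = 70 − 147 + 79 = 2.

147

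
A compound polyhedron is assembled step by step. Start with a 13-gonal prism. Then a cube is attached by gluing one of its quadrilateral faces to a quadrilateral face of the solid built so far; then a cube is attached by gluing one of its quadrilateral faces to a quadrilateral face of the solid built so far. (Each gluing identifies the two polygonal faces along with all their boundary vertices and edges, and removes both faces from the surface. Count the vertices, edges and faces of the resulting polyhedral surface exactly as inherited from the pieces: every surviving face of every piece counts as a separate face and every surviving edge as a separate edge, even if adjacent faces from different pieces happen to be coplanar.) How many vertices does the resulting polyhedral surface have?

A 13-gonal prism: V=26, E=39, F=15.
Attach a cube (V=8, E=12, F=6) along a 4-gon: merge 4 vertices and 4 edges, delete both glued faces → V=30, E=47, F=19.
Attach a cube (V=8, E=12, F=6) along a 4-gon: merge 4 vertices and 4 edges, delete both glued faces → V=34, E=55, F=23.
Check: V − E + F = 34 − 55 + 23 = 2.

34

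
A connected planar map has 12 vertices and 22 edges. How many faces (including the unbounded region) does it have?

12

Euler's formula for a connected plane graph: V − E + F = 2, so F = 2 − 12 + 22 = 12.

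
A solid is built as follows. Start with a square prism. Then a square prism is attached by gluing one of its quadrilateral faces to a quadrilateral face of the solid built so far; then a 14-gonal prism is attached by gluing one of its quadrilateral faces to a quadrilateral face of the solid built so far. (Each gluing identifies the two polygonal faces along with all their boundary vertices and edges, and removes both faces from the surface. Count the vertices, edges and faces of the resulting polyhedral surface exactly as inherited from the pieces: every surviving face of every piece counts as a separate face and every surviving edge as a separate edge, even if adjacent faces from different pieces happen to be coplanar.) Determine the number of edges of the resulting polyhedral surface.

A square prism: V=8, E=12, F=6.
Attach a square prism (V=8, E=12, F=6) along a 4-gon: merge 4 vertices and 4 edges, delete both glued faces → V=12, E=20, F=10.
Attach a 14-gonal prism (V=28, E=42, F=16) along a 4-gon: merge 4 vertices and 4 edges, delete both glued faces → V=36, E=58, F=24.
Check: V − E + F = 36 − 58 + 24 = 2.

58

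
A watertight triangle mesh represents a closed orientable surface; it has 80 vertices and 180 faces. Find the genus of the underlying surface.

6

Every face is a triangle, so 2E = 3·180 = 540, giving E = 270.
χ = V − E + F = 80 − 270 + 180 = -10.
For a closed orientable surface χ = 2 − 2g, so g = (2 − (-10))/2 = 6.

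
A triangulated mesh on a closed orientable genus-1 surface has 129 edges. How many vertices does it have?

χ = 2 − 2·1 = 0, and every face is a triangle so 3F = 2E.
F = 2E/3 = 86. Then V = 0 + E − F = 0 + 129 − 86 = 43.

43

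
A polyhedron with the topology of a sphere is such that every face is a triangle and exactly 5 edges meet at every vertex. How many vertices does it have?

Each face has 3 edges and each edge borders two faces, so 2E = 3F.
Each vertex has degree 5, so 5V = 2E and hence V = 3F/5.
Euler: V − E + F = 2 ⇒ (3F/5) − (3F/2) + F = 2.
Multiply by 10: (6 − 15 + 10)F = 20, i.e. 1F = 20.
So F = 20, E = 3·20/2 = 30, V = 3·20/5 = 12.

12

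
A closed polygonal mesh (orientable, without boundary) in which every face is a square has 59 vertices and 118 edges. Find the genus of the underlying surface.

1

Every face is a square and each edge borders two faces, so 4F = 2·118, giving F = 59.
χ = V − E + F = 59 − 118 + 59 = 0.
For a closed orientable surface χ = 2 − 2g, so g = (2 − (0))/2 = 1.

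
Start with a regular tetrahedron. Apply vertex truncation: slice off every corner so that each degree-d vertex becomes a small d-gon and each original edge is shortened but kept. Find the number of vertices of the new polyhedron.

12

The base solid has V = 4, E = 6, F = 4.
Truncation replaces each original edge-end by a new vertex, so V′ = 2E = 12.
Each original edge survives, and each old vertex of degree d contributes d new edges; summing degrees gives Σd = 2E, so E′ = E + 2E = 3E = 18.
Each original face survives and each original vertex becomes one new face: F′ = F + V = 8.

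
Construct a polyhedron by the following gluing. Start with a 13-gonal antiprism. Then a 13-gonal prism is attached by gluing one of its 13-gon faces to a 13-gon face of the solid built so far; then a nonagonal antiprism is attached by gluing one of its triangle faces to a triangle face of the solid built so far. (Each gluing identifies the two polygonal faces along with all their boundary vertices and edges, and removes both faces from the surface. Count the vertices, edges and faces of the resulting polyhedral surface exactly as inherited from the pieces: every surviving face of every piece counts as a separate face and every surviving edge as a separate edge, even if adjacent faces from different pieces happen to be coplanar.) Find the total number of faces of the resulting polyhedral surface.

59

A 13-gonal antiprism: V=26, E=52, F=28.
Attach a 13-gonal prism (V=26, E=39, F=15) along a 13-gon: merge 13 vertices and 13 edges, delete both glued faces → V=39, E=78, F=41.
Attach a nonagonal antiprism (V=18, E=36, F=20) along a 3-gon: merge 3 vertices and 3 edges, delete both glued faces → V=54, E=111, F=59.
Check: V − E + F = 54 − 111 + 59 = 2.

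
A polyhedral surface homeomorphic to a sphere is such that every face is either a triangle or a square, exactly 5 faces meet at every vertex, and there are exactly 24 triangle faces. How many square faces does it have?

Let x be the number of squares; then F = 24 + x.
Edge–face incidences: 2E = 3·24 + 4·x = 72 + 4x.
Every vertex has degree 5, so 5V = 2E.
Euler: V − E + F = 2 ⇒ (2E)/5 − E + (24 + x) = 2.
Multiply by 10: 2·(2E) − 5·(2E) + 10·(24 + x) = 20, i.e. 240 + 10x − 3·(72 + 4x) = 20.
Collecting terms: −2x + 24 = 20, so −2x = −4, so x = 2.
Then 2E = 72 + 4·2 = 80, so E = 40, V = 2E/5 = 16, F = 24 + 2 = 26.

2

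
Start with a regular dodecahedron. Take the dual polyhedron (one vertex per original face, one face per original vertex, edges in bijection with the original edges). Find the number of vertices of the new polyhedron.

12

The base solid has V = 20, E = 30, F = 12.
The dual swaps V and F and preserves E: V′ = F = 12, E′ = E = 30, F′ = V = 20.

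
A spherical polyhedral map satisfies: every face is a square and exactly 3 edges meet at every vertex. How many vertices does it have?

Each face has 4 edges and each edge borders two faces, so 2E = 4F.
Each vertex has degree 3, so 3V = 2E and hence V = 4F/3.
Euler: V − E + F = 2 ⇒ (4F/3) − (4F/2) + F = 2.
Multiply by 6: (8 − 12 + 6)F = 12, i.e. 2F = 12.
So F = 6, E = 4·6/2 = 12, V = 4·6/3 = 8.

8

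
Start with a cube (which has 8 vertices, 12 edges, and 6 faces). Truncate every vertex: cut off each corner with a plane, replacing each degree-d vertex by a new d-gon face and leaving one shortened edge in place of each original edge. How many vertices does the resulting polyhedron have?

24

Truncation replaces each original edge-end by a new vertex, so V′ = 2E = 24.
Each original edge survives, and each old vertex of degree d contributes d new edges; summing degrees gives Σd = 2E, so E′ = E + 2E = 3E = 36.
Each original face survives and each original vertex becomes one new face: F′ = F + V = 14.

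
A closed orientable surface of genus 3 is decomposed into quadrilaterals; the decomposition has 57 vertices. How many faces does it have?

χ = 2 − 2·3 = -4, and every face is a square so 4F = 2E.
V − E + F = -4 with E = 4F/2 gives 57 − (4/2 − 1)·F = -4, so F = 61 and E = 122.

61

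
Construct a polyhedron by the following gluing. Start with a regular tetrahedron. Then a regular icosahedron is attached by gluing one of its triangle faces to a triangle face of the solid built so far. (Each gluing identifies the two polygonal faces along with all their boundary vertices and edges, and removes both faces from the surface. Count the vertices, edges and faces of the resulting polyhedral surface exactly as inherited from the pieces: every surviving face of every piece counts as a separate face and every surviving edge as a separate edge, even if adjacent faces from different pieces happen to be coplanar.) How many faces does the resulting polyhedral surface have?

A regular tetrahedron: V=4, E=6, F=4.
Attach a regular icosahedron (V=12, E=30, F=20) along a 3-gon: merge 3 vertices and 3 edges, delete both glued faces → V=13, E=33, F=22.
Check: V − E + F = 13 − 33 + 22 = 2.

22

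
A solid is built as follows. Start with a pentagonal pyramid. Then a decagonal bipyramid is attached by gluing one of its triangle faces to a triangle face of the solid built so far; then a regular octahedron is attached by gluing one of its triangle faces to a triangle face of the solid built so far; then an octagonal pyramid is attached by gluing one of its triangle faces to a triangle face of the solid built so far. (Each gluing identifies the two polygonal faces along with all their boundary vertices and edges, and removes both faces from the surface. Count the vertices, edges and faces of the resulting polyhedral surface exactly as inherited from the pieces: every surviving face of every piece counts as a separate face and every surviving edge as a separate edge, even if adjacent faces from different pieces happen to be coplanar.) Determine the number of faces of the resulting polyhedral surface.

A pentagonal pyramid: V=6, E=10, F=6.
Attach a decagonal bipyramid (V=12, E=30, F=20) along a 3-gon: merge 3 vertices and 3 edges, delete both glued faces → V=15, E=37, F=24.
Attach a regular octahedron (V=6, E=12, F=8) along a 3-gon: merge 3 vertices and 3 edges, delete both glued faces → V=18, E=46, F=30.
Attach an octagonal pyramid (V=9, E=16, F=9) along a 3-gon: merge 3 vertices and 3 edges, delete both glued faces → V=24, E=59, F=37.
Check: V − E + F = 24 − 59 + 37 = 2.

37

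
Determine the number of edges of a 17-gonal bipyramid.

51

A bipyramid over an n-gon has 2n triangular faces and n + 2 vertices: V = 17 + 2 = 19, E = 3·17 = 51, F = 2·17 = 34.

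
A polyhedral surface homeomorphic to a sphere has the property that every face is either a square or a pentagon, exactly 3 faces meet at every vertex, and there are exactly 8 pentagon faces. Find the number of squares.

Let x be the number of squares; then F = 8 + x.
Edge–face incidences: 2E = 5·8 + 4·x = 40 + 4x.
Every vertex has degree 3, so 3V = 2E.
Euler: V − E + F = 2 ⇒ (2E)/3 − E + (8 + x) = 2.
Multiply by 6: 2·(2E) − 3·(2E) + 6·(8 + x) = 12, i.e. 48 + 6x − (40 + 4x) = 12.
Collecting terms: 2x + 8 = 12, so 2x = 4, so x = 2.
Then 2E = 40 + 4·2 = 48, so E = 24, V = 2E/3 = 16, F = 8 + 2 = 10.

2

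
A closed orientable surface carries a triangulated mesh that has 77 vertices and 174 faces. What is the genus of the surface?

Every face is a triangle, so 2E = 3·174 = 522, giving E = 261.
χ = V − E + F = 77 − 261 + 174 = -10.
For a closed orientable surface χ = 2 − 2g, so g = (2 − (-10))/2 = 6.

6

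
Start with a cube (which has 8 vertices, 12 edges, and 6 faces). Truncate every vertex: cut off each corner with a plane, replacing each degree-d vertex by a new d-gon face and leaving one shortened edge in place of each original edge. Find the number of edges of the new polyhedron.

36

Truncation replaces each original edge-end by a new vertex, so V′ = 2E = 24.
Each original edge survives, and each old vertex of degree d contributes d new edges; summing degrees gives Σd = 2E, so E′ = E + 2E = 3E = 36.
Each original face survives and each original vertex becomes one new face: F′ = F + V = 14.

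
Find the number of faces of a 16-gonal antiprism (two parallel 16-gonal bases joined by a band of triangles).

34

An antiprism on an n-gon has two n-gon caps and 2n triangles: V = 2·16 = 32, E = 4·16 = 64, F = 2·16 + 2 = 34.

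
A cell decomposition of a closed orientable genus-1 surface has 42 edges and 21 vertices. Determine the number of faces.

For a closed orientable surface of genus 1, χ = 2 − 2·1 = 0.
F = 0 − V + E = 0 − 21 + 42 = 21.

21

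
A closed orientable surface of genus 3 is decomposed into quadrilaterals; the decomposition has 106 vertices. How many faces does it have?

χ = 2 − 2·3 = -4, and every face is a square so 4F = 2E.
V − E + F = -4 with E = 4F/2 gives 106 − (4/2 − 1)·F = -4, so F = 110 and E = 220.

110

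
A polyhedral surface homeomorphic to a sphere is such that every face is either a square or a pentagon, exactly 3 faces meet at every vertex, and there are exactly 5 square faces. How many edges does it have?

15

Let x be the number of pentagons; then F = 5 + x.
Edge–face incidences: 2E = 4·5 + 5·x = 20 + 5x.
Every vertex has degree 3, so 3V = 2E.
Euler: V − E + F = 2 ⇒ (2E)/3 − E + (5 + x) = 2.
Multiply by 6: 2·(2E) − 3·(2E) + 6·(5 + x) = 12, i.e. 30 + 6x − (20 + 5x) = 12.
Collecting terms: x + 10 = 12, so x = 2.
Then 2E = 20 + 5·2 = 30, so E = 15, V = 2E/3 = 10, F = 5 + 2 = 7.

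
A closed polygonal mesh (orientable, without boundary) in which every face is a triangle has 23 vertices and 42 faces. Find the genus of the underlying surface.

Every face is a triangle, so 2E = 3·42 = 126, giving E = 63.
χ = V − E + F = 23 − 63 + 42 = 2.
For a closed orientable surface χ = 2 − 2g, so g = (2 − (2))/2 = 0.

0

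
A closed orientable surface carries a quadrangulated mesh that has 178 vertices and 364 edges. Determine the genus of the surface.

3

Every face is a square and each edge borders two faces, so 4F = 2·364, giving F = 182.
χ = V − E + F = 178 − 364 + 182 = -4.
For a closed orientable surface χ = 2 − 2g, so g = (2 − (-4))/2 = 3.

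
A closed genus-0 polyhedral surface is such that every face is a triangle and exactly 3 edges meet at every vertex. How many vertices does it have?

Each face has 3 edges and each edge borders two faces, so 2E = 3F.
Each vertex has degree 3, so 3V = 2E and hence V = 3F/3.
Euler: V − E + F = 2 ⇒ (3F/3) − (3F/2) + F = 2.
Multiply by 6: (6 − 9 + 6)F = 12, i.e. 3F = 12.
So F = 4, E = 3·4/2 = 6, V = 3·4/3 = 4.

4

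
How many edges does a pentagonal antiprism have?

20

An antiprism on an n-gon has two n-gon caps and 2n triangles: V = 2·5 = 10, E = 4·5 = 20, F = 2·5 + 2 = 12.
Check: V − E + F = 10 − 20 + 12 = 2.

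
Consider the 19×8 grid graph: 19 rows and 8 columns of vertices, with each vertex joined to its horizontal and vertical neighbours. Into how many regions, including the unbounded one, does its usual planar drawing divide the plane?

The grid has V = 19·8 = 152 vertices and E = 19·7 + 8·18 = 277 edges.
F = 2 − V + E = 2 − 152 + 277 = 127.

127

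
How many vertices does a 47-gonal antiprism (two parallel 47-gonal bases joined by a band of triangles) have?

94

An antiprism on an n-gon has two n-gon caps and 2n triangles: V = 2·47 = 94, E = 4·47 = 188, F = 2·47 + 2 = 96.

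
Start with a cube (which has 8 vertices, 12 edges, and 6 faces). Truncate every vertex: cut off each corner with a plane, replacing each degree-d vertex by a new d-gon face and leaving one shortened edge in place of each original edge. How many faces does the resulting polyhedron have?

14

Truncation replaces each original edge-end by a new vertex, so V′ = 2E = 24.
Each original edge survives, and each old vertex of degree d contributes d new edges; summing degrees gives Σd = 2E, so E′ = E + 2E = 3E = 36.
Each original face survives and each original vertex becomes one new face: F′ = F + V = 14.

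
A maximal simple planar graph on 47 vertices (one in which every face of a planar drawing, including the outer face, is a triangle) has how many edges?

In a plane triangulation 3F = 2E and V − E + F = 2, so E = 3V − 6 = 3·47 − 6 = 135.

135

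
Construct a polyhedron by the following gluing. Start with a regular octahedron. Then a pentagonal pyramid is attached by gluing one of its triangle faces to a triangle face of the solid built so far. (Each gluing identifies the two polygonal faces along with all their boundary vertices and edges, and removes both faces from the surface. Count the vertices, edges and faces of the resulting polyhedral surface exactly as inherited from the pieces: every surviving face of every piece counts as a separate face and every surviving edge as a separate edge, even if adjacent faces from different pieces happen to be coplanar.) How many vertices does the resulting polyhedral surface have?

9

A regular octahedron: V=6, E=12, F=8.
Attach a pentagonal pyramid (V=6, E=10, F=6) along a 3-gon: merge 3 vertices and 3 edges, delete both glued faces → V=9, E=19, F=12.
Check: V − E + F = 9 − 19 + 12 = 2.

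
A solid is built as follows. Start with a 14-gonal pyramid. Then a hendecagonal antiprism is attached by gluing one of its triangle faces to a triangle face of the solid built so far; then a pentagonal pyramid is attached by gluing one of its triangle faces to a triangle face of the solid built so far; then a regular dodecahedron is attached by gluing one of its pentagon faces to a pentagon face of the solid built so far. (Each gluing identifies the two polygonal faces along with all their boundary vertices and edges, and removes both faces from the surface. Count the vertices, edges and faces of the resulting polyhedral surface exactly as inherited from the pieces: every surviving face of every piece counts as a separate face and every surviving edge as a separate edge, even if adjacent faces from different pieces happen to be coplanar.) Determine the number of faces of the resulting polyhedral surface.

A 14-gonal pyramid: V=15, E=28, F=15.
Attach a hendecagonal antiprism (V=22, E=44, F=24) along a 3-gon: merge 3 vertices and 3 edges, delete both glued faces → V=34, E=69, F=37.
Attach a pentagonal pyramid (V=6, E=10, F=6) along a 3-gon: merge 3 vertices and 3 edges, delete both glued faces → V=37, E=76, F=41.
Attach a regular dodecahedron (V=20, E=30, F=12) along a 5-gon: merge 5 vertices and 5 edges, delete both glued faces → V=52, E=101, F=51.
Check: V − E + F = 52 − 101 + 51 = 2.

51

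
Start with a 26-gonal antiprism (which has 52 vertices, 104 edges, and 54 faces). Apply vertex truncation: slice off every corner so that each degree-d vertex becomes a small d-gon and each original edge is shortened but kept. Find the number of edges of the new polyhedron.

Truncation replaces each original edge-end by a new vertex, so V′ = 2E = 208.
Each original edge survives, and each old vertex of degree d contributes d new edges; summing degrees gives Σd = 2E, so E′ = E + 2E = 3E = 312.
Each original face survives and each original vertex becomes one new face: F′ = F + V = 106.

312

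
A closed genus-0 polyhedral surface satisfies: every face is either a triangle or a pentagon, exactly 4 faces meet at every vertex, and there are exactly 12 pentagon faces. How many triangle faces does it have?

20

Let x be the number of triangles; then F = 12 + x.
Edge–face incidences: 2E = 5·12 + 3·x = 60 + 3x.
Every vertex has degree 4, so 4V = 2E.
Euler: V − E + F = 2 ⇒ (2E)/4 − E + (12 + x) = 2.
Multiply by 8: 2·(2E) − 4·(2E) + 8·(12 + x) = 16, i.e. 96 + 8x − 2·(60 + 3x) = 16.
Collecting terms: 2x − 24 = 16, so 2x = 40, so x = 20.
Then 2E = 60 + 3·20 = 120, so E = 60, V = 2E/4 = 30, F = 12 + 20 = 32.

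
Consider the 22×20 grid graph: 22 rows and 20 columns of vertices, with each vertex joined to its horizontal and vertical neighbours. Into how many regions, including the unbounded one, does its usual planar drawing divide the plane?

400

The grid has V = 22·20 = 440 vertices and E = 22·19 + 20·21 = 838 edges.
F = 2 − V + E = 2 − 440 + 838 = 400.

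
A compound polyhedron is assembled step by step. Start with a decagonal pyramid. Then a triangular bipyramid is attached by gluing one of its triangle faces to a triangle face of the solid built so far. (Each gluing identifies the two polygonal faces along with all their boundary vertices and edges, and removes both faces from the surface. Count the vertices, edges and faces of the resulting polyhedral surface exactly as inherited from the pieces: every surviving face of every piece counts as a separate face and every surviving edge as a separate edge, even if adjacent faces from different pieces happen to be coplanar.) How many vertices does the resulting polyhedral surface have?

13

A decagonal pyramid: V=11, E=20, F=11.
Attach a triangular bipyramid (V=5, E=9, F=6) along a 3-gon: merge 3 vertices and 3 edges, delete both glued faces → V=13, E=26, F=15.
Check: V − E + F = 13 − 26 + 15 = 2.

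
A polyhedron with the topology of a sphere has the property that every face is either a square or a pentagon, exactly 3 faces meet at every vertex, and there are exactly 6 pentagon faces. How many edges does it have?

Let x be the number of squares; then F = 6 + x.
Edge–face incidences: 2E = 5·6 + 4·x = 30 + 4x.
Every vertex has degree 3, so 3V = 2E.
Euler: V − E + F = 2 ⇒ (2E)/3 − E + (6 + x) = 2.
Multiply by 6: 2·(2E) − 3·(2E) + 6·(6 + x) = 12, i.e. 36 + 6x − (30 + 4x) = 12.
Collecting terms: 2x + 6 = 12, so 2x = 6, so x = 3.
Then 2E = 30 + 4·3 = 42, so E = 21, V = 2E/3 = 14, F = 6 + 3 = 9.

21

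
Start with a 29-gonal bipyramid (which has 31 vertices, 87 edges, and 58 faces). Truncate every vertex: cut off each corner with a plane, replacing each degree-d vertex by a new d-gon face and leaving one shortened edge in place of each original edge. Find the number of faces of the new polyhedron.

Truncation replaces each original edge-end by a new vertex, so V′ = 2E = 174.
Each original edge survives, and each old vertex of degree d contributes d new edges; summing degrees gives Σd = 2E, so E′ = E + 2E = 3E = 261.
Each original face survives and each original vertex becomes one new face: F′ = F + V = 89.

89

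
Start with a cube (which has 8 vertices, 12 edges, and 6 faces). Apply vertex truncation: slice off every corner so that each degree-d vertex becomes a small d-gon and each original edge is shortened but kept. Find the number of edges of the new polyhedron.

36

Truncation replaces each original edge-end by a new vertex, so V′ = 2E = 24.
Each original edge survives, and each old vertex of degree d contributes d new edges; summing degrees gives Σd = 2E, so E′ = E + 2E = 3E = 36.
Each original face survives and each original vertex becomes one new face: F′ = F + V = 14.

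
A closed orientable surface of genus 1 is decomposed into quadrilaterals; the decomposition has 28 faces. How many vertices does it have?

28

χ = 2 − 2·1 = 0, and every face is a square so 4F = 2E.
E = 4·28/2 = 56. Then V = 0 + E − F = 0 + 56 − 28 = 28.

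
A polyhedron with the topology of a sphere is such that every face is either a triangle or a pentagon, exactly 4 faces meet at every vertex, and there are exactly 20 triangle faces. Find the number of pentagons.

12

Let x be the number of pentagons; then F = 20 + x.
Edge–face incidences: 2E = 3·20 + 5·x = 60 + 5x.
Every vertex has degree 4, so 4V = 2E.
Euler: V − E + F = 2 ⇒ (2E)/4 − E + (20 + x) = 2.
Multiply by 8: 2·(2E) − 4·(2E) + 8·(20 + x) = 16, i.e. 160 + 8x − 2·(60 + 5x) = 16.
Collecting terms: −2x + 40 = 16, so −2x = −24, so x = 12.
Then 2E = 60 + 5·12 = 120, so E = 60, V = 2E/4 = 30, F = 20 + 12 = 32.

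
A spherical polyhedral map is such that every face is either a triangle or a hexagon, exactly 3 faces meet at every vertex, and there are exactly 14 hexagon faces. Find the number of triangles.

Let x be the number of triangles; then F = 14 + x.
Edge–face incidences: 2E = 6·14 + 3·x = 84 + 3x.
Every vertex has degree 3, so 3V = 2E.
Euler: V − E + F = 2 ⇒ (2E)/3 − E + (14 + x) = 2.
Multiply by 6: 2·(2E) − 3·(2E) + 6·(14 + x) = 12, i.e. 84 + 6x − (84 + 3x) = 12.
Collecting terms: 3x = 12, so x = 4.
Then 2E = 84 + 3·4 = 96, so E = 48, V = 2E/3 = 32, F = 14 + 4 = 18.

4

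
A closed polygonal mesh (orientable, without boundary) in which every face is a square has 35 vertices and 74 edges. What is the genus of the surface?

2

Every face is a square and each edge borders two faces, so 4F = 2·74, giving F = 37.
χ = V − E + F = 35 − 74 + 37 = -2.
For a closed orientable surface χ = 2 − 2g, so g = (2 − (-2))/2 = 2.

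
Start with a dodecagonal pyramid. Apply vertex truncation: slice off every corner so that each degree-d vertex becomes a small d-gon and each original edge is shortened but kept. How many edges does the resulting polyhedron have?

The base solid has V = 13, E = 24, F = 13.
Truncation replaces each original edge-end by a new vertex, so V′ = 2E = 48.
Each original edge survives, and each old vertex of degree d contributes d new edges; summing degrees gives Σd = 2E, so E′ = E + 2E = 3E = 72.
Each original face survives and each original vertex becomes one new face: F′ = F + V = 26.

72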